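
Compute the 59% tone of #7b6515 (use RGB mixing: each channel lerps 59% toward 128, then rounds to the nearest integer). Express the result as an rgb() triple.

rgb(126, 117, 84)

#7b6515 is rgb(123, 101, 21).
Per channel, c → c + 0.59(128 − c):
  R: 123 + 2.95 = 125.95 → 126
  G: 101 + 15.93 = 116.93 → 117
  B: 21 + 0.59×(128−21) = 21 + 63.13 = 84.13 → 84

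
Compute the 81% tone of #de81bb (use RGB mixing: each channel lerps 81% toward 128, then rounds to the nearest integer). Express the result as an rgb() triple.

#de81bb is rgb(222, 129, 187).
Per channel, c → c + 0.81(128 − c):
  R: 222 + 0.81×(128−222) = 222 − 76.14 = 145.86 → 146
  G: 129 − 0.81 = 128.19 → 128
  B: 187 − 47.79 = 139.21 → 139

rgb(146, 128, 139)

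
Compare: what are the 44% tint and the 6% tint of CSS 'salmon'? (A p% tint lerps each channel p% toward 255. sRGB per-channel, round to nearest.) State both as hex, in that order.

#fcb8b0, #fa887a

CSS salmon is rgb(250, 128, 114).
44% tint:
  R: 250 + 0.44×(255−250) = 250 + 2.2 = 252.2 → 252
  G: 128 + 55.88 = 183.88 → 184
  B: 114 + 62.04 = 176.04 → 176
  → #fcb8b0
6% tint:
  R: 250 + 0.06×(255−250) = 250 + 0.3 = 250.3 → 250
  G: 128 + 0.06×(255−128) = 128 + 7.62 = 135.62 → 136
  B: 114 + 8.46 = 122.46 → 122
  → #fa887a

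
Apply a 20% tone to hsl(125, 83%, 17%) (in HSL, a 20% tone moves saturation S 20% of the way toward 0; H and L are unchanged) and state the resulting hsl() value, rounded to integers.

S moves 20% from 83 toward 0: 83 − 16.6 = 66.4 → 66.
H and L are unchanged.

hsl(125, 66%, 17%)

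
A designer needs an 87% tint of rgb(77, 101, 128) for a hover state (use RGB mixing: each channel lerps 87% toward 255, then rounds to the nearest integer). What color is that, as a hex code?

An 87% tint moves each channel 87% toward 255:
  R: 77 + 0.87×(255−77) = 77 + 154.86 = 231.86 → 232
  G: 101 + 133.98 = 234.98 → 235
  B: 128 + 0.87×(255−128) = 128 + 110.49 = 238.49 → 238
rgb(232, 235, 238) = #e8ebee.

#e8ebee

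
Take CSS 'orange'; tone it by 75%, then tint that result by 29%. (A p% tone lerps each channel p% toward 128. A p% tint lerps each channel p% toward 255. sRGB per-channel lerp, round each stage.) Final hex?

#BCAB8E

CSS orange is rgb(255, 165, 0).
Per channel, c → c + 0.75(128 − c):
  R: 255 + 0.75×(128−255) = 255 − 95.25 = 159.75 → 160
  G: 165 − 27.75 = 137.25 → 137
  B: 0 + 0.75×(128−0) = 0 + 96 = 96 → 96
After the tone: rgb(160, 137, 96) = #A08960.
Per channel, c → c + 0.29(255 − c):
  R: 160 + 0.29×(255−160) = 160 + 27.55 = 187.55 → 188
  G: 137 + 0.29×(255−137) = 137 + 34.22 = 171.22 → 171
  B: 96 + 0.29×(255−96) = 96 + 46.11 = 142.11 → 142
rgb(188, 171, 142) = #BCAB8E.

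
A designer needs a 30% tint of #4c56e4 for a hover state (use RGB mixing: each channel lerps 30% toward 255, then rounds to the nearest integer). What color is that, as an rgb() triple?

#4c56e4 is rgb(76, 86, 228).
Lerp each channel 30% toward 255:
  R: 76 + 53.7 = 129.7 → 130
  G: 86 + 0.3×(255−86) = 86 + 50.7 = 136.7 → 137
  B: 228 + 8.1 = 236.1 → 236

rgb(130, 137, 236)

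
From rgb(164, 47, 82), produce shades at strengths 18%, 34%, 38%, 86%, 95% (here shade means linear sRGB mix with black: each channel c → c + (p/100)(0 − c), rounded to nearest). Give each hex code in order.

18%: (164 − 29.52 = 134.48→134, 47 − 8.46 = 38.54→39, 82 − 14.76 = 67.24→67) → #862743
34%: (164 − 55.76 = 108.24→108, 47 − 15.98 = 31.02→31, 82 − 27.88 = 54.12→54) → #6c1f36
38%: (164 − 62.32 = 101.68→102, 47 − 17.86 = 29.14→29, 82 − 31.16 = 50.84→51) → #661d33
86%: (164 − 141.04 = 22.96→23, 47 − 40.42 = 6.58→7, 82 − 70.52 = 11.48→11) → #17070b
95%: (164 − 155.8 = 8.2→8, 47 − 44.65 = 2.35→2, 82 − 77.9 = 4.1→4) → #080204

#862743, #6c1f36, #661d33, #17070b, #080204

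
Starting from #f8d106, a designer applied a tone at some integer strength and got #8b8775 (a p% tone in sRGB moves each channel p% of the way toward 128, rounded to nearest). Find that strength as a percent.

#f8d106 is rgb(248, 209, 6); #8b8775 is rgb(139, 135, 117).
On the B channel (widest range): 117 ≈ 6 + (p/100)(128 − 6), so p ≈ 100×(117 − 6)/(128 − 6) = 11100/122 = 90.98.
p = 91 reproduces all three channels after rounding.

91%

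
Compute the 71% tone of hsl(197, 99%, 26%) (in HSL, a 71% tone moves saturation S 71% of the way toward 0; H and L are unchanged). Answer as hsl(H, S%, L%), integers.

hsl(197, 29%, 26%)

S moves 71% from 99 toward 0: 99 − 70.29 = 28.71 → 29.
H and L are unchanged.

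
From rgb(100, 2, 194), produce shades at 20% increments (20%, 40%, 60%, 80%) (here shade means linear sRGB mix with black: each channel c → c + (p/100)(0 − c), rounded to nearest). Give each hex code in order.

#50029B, #3C0174, #28014E, #140027

20%: (100 − 20 = 80→80, 2→2, 194 − 38.8 = 155.2→155) → #50029B
40%: (100 − 40 = 60→60, 2 − 0.8 = 1.2→1, 194 − 77.6 = 116.4→116) → #3C0174
60%: (100 − 60 = 40→40, 2 − 1.2 = 0.8→1, 194 − 116.4 = 77.6→78) → #28014E
80%: (100 − 80 = 20→20, 2 − 1.6 = 0.4→0, 194 − 155.2 = 38.8→39) → #140027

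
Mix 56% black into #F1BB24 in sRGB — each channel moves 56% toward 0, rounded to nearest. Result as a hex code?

#6A5210

#F1BB24 is rgb(241, 187, 36).
Per channel, c → c + 0.56(0 − c):
  R: 241 − 134.96 = 106.04 → 106
  G: 187 − 104.72 = 82.28 → 82
  B: 36 − 20.16 = 15.84 → 16
rgb(106, 82, 16) = #6A5210.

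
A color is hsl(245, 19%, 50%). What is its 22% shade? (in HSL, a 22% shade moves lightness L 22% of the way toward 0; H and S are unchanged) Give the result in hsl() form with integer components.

hsl(245, 19%, 39%)

L moves 22% from 50 toward 0: 50 − 11 = 39 → 39.
H and S are unchanged.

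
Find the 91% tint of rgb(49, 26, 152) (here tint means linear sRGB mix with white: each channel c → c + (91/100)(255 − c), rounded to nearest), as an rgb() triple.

rgb(236, 234, 246)

Lerp each channel 91% toward 255:
  R: 49 + 0.91×(255−49) = 49 + 187.46 = 236.46 → 236
  G: 26 + 0.91×(255−26) = 26 + 208.39 = 234.39 → 234
  B: 152 + 93.73 = 245.73 → 246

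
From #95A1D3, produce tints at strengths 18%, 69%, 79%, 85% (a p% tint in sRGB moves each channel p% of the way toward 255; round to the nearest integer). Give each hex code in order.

#95A1D3 is rgb(149, 161, 211).
18%: (149 + 19.08 = 168.08→168, 161 + 16.92 = 177.92→178, 211 + 7.92 = 218.92→219) → #A8B2DB
69%: (149 + 73.14 = 222.14→222, 161 + 64.86 = 225.86→226, 211 + 30.36 = 241.36→241) → #DEE2F1
79%: (149 + 83.74 = 232.74→233, 161 + 74.26 = 235.26→235, 211 + 34.76 = 245.76→246) → #E9EBF6
85%: (149 + 90.1 = 239.1→239, 161 + 79.9 = 240.9→241, 211 + 37.4 = 248.4→248) → #EFF1F8

#A8B2DB, #DEE2F1, #E9EBF6, #EFF1F8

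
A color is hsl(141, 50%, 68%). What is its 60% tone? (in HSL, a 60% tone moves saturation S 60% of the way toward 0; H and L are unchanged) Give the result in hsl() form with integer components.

hsl(141, 20%, 68%)

S moves 60% from 50 toward 0: 50 − 30 = 20 → 20.
H and L are unchanged.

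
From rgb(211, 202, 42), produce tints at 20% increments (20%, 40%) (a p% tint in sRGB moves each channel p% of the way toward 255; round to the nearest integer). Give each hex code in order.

20%: (211 + 8.8 = 219.8→220, 202 + 10.6 = 212.6→213, 42 + 42.6 = 84.6→85) → #DCD555
40%: (211 + 17.6 = 228.6→229, 202 + 21.2 = 223.2→223, 42 + 85.2 = 127.2→127) → #E5DF7F

#DCD555, #E5DF7F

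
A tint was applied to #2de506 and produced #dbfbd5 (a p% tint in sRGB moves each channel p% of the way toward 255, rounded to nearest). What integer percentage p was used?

83%

#2de506 is rgb(45, 229, 6); #dbfbd5 is rgb(219, 251, 213).
On the B channel (widest range): 213 ≈ 6 + (p/100)(255 − 6), so p ≈ 100×(213 − 6)/(255 − 6) = 20700/249 = 83.13.
p = 83 reproduces all three channels after rounding.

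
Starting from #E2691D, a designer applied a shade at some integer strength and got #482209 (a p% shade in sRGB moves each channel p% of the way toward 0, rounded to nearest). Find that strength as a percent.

68%

#E2691D is rgb(226, 105, 29); #482209 is rgb(72, 34, 9).
On the R channel (widest range): 72 ≈ 226 + (p/100)(0 − 226), so p ≈ 100×(72 − 226)/(0 − 226) = -15400/-226 = 68.14.
p = 68 reproduces all three channels after rounding.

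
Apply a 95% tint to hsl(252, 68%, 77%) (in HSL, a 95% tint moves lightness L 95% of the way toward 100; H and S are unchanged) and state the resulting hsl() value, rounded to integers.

hsl(252, 68%, 99%)

L moves 95% from 77 toward 100: 77 + 21.85 = 98.85 → 99.
H and S are unchanged.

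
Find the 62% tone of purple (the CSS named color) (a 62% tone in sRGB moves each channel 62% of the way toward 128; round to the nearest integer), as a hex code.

CSS purple is rgb(128, 0, 128).
Per channel, c → c + 0.62(128 − c):
  R: 128 + 0.62×(128−128) = 128 + 0 = 128 → 128
  G: 0 + 79.36 = 79.36 → 79
  B: 128 + 0 = 128 → 128
rgb(128, 79, 128) = #804F80.

#804F80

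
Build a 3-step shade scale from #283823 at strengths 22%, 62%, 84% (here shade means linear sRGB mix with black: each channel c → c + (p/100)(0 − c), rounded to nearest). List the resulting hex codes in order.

#1f2c1b, #0f150d, #060906

#283823 is rgb(40, 56, 35).
22%: (40 − 8.8 = 31.2→31, 56 − 12.32 = 43.68→44, 35 − 7.7 = 27.3→27) → #1f2c1b
62%: (40 − 24.8 = 15.2→15, 56 − 34.72 = 21.28→21, 35 − 21.7 = 13.3→13) → #0f150d
84%: (40 − 33.6 = 6.4→6, 56 − 47.04 = 8.96→9, 35 − 29.4 = 5.6→6) → #060906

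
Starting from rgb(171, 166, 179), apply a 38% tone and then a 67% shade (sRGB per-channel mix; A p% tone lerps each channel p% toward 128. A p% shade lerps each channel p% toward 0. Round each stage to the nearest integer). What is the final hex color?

#333235

A 38% tone moves each channel 38% toward 128:
  R: 171 + 0.38×(128−171) = 171 − 16.34 = 154.66 → 155
  G: 166 + 0.38×(128−166) = 166 − 14.44 = 151.56 → 152
  B: 179 − 19.38 = 159.62 → 160
After the tone: rgb(155, 152, 160) = #9B98A0.
Per channel, c → c + 0.67(0 − c):
  R: 155 + 0.67×(0−155) = 155 − 103.85 = 51.15 → 51
  G: 152 + 0.67×(0−152) = 152 − 101.84 = 50.16 → 50
  B: 160 − 107.2 = 52.8 → 53
rgb(51, 50, 53) = #333235.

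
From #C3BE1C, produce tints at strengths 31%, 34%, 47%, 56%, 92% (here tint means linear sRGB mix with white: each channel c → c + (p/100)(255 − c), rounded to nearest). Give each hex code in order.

#D6D262, #D7D469, #DFDD87, #E5E29B, #FAFAED

#C3BE1C is rgb(195, 190, 28).
31%: (195 + 18.6 = 213.6→214, 190 + 20.15 = 210.15→210, 28 + 70.37 = 98.37→98) → #D6D262
34%: (195 + 20.4 = 215.4→215, 190 + 22.1 = 212.1→212, 28 + 77.18 = 105.18→105) → #D7D469
47%: (195 + 28.2 = 223.2→223, 190 + 30.55 = 220.55→221, 28 + 106.69 = 134.69→135) → #DFDD87
56%: (195 + 33.6 = 228.6→229, 190 + 36.4 = 226.4→226, 28 + 127.12 = 155.12→155) → #E5E29B
92%: (195 + 55.2 = 250.2→250, 190 + 59.8 = 249.8→250, 28 + 208.84 = 236.84→237) → #FAFAED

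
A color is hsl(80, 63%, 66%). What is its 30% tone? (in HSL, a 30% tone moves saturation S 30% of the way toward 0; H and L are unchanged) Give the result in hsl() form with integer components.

hsl(80, 44%, 66%)

S moves 30% from 63 toward 0: 63 − 18.9 = 44.1 → 44.
H and L are unchanged.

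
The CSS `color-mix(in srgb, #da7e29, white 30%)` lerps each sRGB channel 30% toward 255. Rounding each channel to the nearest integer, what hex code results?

#da7e29 is rgb(218, 126, 41).
A 30% tint moves each channel 30% toward 255:
  R: 218 + 0.3×(255−218) = 218 + 11.1 = 229.1 → 229
  G: 126 + 0.3×(255−126) = 126 + 38.7 = 164.7 → 165
  B: 41 + 0.3×(255−41) = 41 + 64.2 = 105.2 → 105
rgb(229, 165, 105) = #e5a569.

#e5a569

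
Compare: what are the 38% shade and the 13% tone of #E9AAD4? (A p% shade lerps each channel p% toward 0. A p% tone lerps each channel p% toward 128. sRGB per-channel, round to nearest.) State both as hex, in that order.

#E9AAD4 is rgb(233, 170, 212).
38% shade:
  R: 233 + 0.38×(0−233) = 233 − 88.54 = 144.46 → 144
  G: 170 + 0.38×(0−170) = 170 − 64.6 = 105.4 → 105
  B: 212 + 0.38×(0−212) = 212 − 80.56 = 131.44 → 131
  → #906983
13% tone:
  R: 233 + 0.13×(128−233) = 233 − 13.65 = 219.35 → 219
  G: 170 + 0.13×(128−170) = 170 − 5.46 = 164.54 → 165
  B: 212 + 0.13×(128−212) = 212 − 10.92 = 201.08 → 201
  → #DBA5C9

#906983, #DBA5C9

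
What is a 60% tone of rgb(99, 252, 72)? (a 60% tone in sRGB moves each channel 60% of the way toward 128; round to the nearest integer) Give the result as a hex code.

Lerp each channel 60% toward 128:
  R: 99 + 17.4 = 116.4 → 116
  G: 252 + 0.6×(128−252) = 252 − 74.4 = 177.6 → 178
  B: 72 + 33.6 = 105.6 → 106
rgb(116, 178, 106) = #74B26A.

#74B26A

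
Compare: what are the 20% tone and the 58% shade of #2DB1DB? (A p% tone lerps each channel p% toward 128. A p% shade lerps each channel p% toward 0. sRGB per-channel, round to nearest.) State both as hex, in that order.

#2DB1DB is rgb(45, 177, 219).
20% tone:
  R: 45 + 0.2×(128−45) = 45 + 16.6 = 61.6 → 62
  G: 177 − 9.8 = 167.2 → 167
  B: 219 − 18.2 = 200.8 → 201
  → #3EA7C9
58% shade:
  R: 45 + 0.58×(0−45) = 45 − 26.1 = 18.9 → 19
  G: 177 + 0.58×(0−177) = 177 − 102.66 = 74.34 → 74
  B: 219 − 127.02 = 91.98 → 92
  → #134A5C

#3EA7C9, #134A5C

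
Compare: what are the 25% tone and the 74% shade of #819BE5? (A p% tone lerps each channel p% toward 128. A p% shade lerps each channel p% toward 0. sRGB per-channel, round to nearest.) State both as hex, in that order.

#8194CC, #22283C

#819BE5 is rgb(129, 155, 229).
25% tone:
  R: 129 + 0.25×(128−129) = 129 − 0.25 = 128.75 → 129
  G: 155 + 0.25×(128−155) = 155 − 6.75 = 148.25 → 148
  B: 229 − 25.25 = 203.75 → 204
  → #8194CC
74% shade:
  R: 129 + 0.74×(0−129) = 129 − 95.46 = 33.54 → 34
  G: 155 − 114.7 = 40.3 → 40
  B: 229 + 0.74×(0−229) = 229 − 169.46 = 59.54 → 60
  → #22283C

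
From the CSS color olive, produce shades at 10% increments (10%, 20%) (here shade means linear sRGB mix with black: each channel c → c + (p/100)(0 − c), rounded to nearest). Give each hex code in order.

CSS olive is rgb(128, 128, 0).
10%: (128 − 12.8 = 115.2→115, 128 − 12.8 = 115.2→115, 0→0) → #737300
20%: (128 − 25.6 = 102.4→102, 128 − 25.6 = 102.4→102, 0→0) → #666600

#737300, #666600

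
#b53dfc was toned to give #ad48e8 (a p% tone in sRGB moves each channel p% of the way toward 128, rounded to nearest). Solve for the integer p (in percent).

16%

#b53dfc is rgb(181, 61, 252); #ad48e8 is rgb(173, 72, 232).
On the B channel (widest range): 232 ≈ 252 + (p/100)(128 − 252), so p ≈ 100×(232 − 252)/(128 − 252) = -2000/-124 = 16.13.
p = 16 reproduces all three channels after rounding.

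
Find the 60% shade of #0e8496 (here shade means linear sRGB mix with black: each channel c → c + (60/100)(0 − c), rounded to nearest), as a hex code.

#06353c

#0e8496 is rgb(14, 132, 150).
A 60% shade moves each channel 60% toward 0:
  R: 14 − 8.4 = 5.6 → 6
  G: 132 + 0.6×(0−132) = 132 − 79.2 = 52.8 → 53
  B: 150 + 0.6×(0−150) = 150 − 90 = 60 → 60
rgb(6, 53, 60) = #06353c.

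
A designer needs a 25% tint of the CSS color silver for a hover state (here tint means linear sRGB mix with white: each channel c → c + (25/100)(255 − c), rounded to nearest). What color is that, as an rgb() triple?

CSS silver is rgb(192, 192, 192).
A 25% tint moves each channel 25% toward 255:
  R: 192 + 0.25×(255−192) = 192 + 15.75 = 207.75 → 208
  G: 192 + 0.25×(255−192) = 192 + 15.75 = 207.75 → 208
  B: 192 + 0.25×(255−192) = 192 + 15.75 = 207.75 → 208

rgb(208, 208, 208)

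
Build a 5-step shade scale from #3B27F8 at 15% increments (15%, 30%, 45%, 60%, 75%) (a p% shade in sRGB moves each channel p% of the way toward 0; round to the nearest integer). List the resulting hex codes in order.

#3221D3, #291BAE, #201588, #181063, #0F0A3E

#3B27F8 is rgb(59, 39, 248).
15%: (59 − 8.85 = 50.15→50, 39 − 5.85 = 33.15→33, 248 − 37.2 = 210.8→211) → #3221D3
30%: (59 − 17.7 = 41.3→41, 39 − 11.7 = 27.3→27, 248 − 74.4 = 173.6→174) → #291BAE
45%: (59 − 26.55 = 32.45→32, 39 − 17.55 = 21.45→21, 248 − 111.6 = 136.4→136) → #201588
60%: (59 − 35.4 = 23.6→24, 39 − 23.4 = 15.6→16, 248 − 148.8 = 99.2→99) → #181063
75%: (59 − 44.25 = 14.75→15, 39 − 29.25 = 9.75→10, 248 − 186 = 62→62) → #0F0A3E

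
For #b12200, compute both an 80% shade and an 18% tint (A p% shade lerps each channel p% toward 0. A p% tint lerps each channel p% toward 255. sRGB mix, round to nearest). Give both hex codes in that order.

#b12200 is rgb(177, 34, 0).
80% shade:
  R: 177 − 141.6 = 35.4 → 35
  G: 34 − 27.2 = 6.8 → 7
  B: 0 + 0.8×(0−0) = 0 + 0 = 0 → 0
  → #230700
18% tint:
  R: 177 + 14.04 = 191.04 → 191
  G: 34 + 39.78 = 73.78 → 74
  B: 0 + 45.9 = 45.9 → 46
  → #bf4a2e

#230700, #bf4a2e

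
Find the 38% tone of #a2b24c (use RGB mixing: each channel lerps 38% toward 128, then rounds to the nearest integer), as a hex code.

#959f60

#a2b24c is rgb(162, 178, 76).
Per channel, c → c + 0.38(128 − c):
  R: 162 + 0.38×(128−162) = 162 − 12.92 = 149.08 → 149
  G: 178 − 19 = 159 → 159
  B: 76 + 0.38×(128−76) = 76 + 19.76 = 95.76 → 96
rgb(149, 159, 96) = #959f60.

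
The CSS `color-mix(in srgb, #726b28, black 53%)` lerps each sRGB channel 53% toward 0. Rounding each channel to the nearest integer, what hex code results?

#363213

#726b28 is rgb(114, 107, 40).
Lerp each channel 53% toward 0:
  R: 114 + 0.53×(0−114) = 114 − 60.42 = 53.58 → 54
  G: 107 + 0.53×(0−107) = 107 − 56.71 = 50.29 → 50
  B: 40 − 21.2 = 18.8 → 19
rgb(54, 50, 19) = #363213.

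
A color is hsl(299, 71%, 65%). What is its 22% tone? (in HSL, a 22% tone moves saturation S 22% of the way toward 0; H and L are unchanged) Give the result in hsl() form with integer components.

S moves 22% from 71 toward 0: 71 − 15.62 = 55.38 → 55.
H and L are unchanged.

hsl(299, 55%, 65%)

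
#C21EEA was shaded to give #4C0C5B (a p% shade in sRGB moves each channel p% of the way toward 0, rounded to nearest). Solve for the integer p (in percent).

#C21EEA is rgb(194, 30, 234); #4C0C5B is rgb(76, 12, 91).
On the B channel (widest range): 91 ≈ 234 + (p/100)(0 − 234), so p ≈ 100×(91 − 234)/(0 − 234) = -14300/-234 = 61.11.
p = 61 reproduces all three channels after rounding.

61%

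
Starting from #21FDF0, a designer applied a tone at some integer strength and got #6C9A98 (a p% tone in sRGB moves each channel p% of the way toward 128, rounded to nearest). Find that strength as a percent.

79%

#21FDF0 is rgb(33, 253, 240); #6C9A98 is rgb(108, 154, 152).
On the G channel (widest range): 154 ≈ 253 + (p/100)(128 − 253), so p ≈ 100×(154 − 253)/(128 − 253) = -9900/-125 = 79.20.
p = 79 reproduces all three channels after rounding.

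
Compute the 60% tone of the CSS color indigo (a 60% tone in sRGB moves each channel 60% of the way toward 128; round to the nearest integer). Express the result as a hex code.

CSS indigo is rgb(75, 0, 130).
Per channel, c → c + 0.6(128 − c):
  R: 75 + 0.6×(128−75) = 75 + 31.8 = 106.8 → 107
  G: 0 + 0.6×(128−0) = 0 + 76.8 = 76.8 → 77
  B: 130 − 1.2 = 128.8 → 129
rgb(107, 77, 129) = #6B4D81.

#6B4D81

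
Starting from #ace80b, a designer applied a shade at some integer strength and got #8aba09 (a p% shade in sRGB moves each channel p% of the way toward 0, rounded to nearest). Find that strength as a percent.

20%

#ace80b is rgb(172, 232, 11); #8aba09 is rgb(138, 186, 9).
On the G channel (widest range): 186 ≈ 232 + (p/100)(0 − 232), so p ≈ 100×(186 − 232)/(0 − 232) = -4600/-232 = 19.83.
p = 20 reproduces all three channels after rounding.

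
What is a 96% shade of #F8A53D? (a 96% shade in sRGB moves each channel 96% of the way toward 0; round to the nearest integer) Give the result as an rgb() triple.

rgb(10, 7, 2)

#F8A53D is rgb(248, 165, 61).
Per channel, c → c + 0.96(0 − c):
  R: 248 + 0.96×(0−248) = 248 − 238.08 = 9.92 → 10
  G: 165 − 158.4 = 6.6 → 7
  B: 61 + 0.96×(0−61) = 61 − 58.56 = 2.44 → 2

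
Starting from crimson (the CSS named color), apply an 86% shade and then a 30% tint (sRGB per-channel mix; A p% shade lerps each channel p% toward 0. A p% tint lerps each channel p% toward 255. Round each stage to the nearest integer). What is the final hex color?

#624f52

CSS crimson is rgb(220, 20, 60).
Lerp each channel 86% toward 0:
  R: 220 − 189.2 = 30.8 → 31
  G: 20 − 17.2 = 2.8 → 3
  B: 60 − 51.6 = 8.4 → 8
After the shade: rgb(31, 3, 8) = #1f0308.
A 30% tint moves each channel 30% toward 255:
  R: 31 + 0.3×(255−31) = 31 + 67.2 = 98.2 → 98
  G: 3 + 0.3×(255−3) = 3 + 75.6 = 78.6 → 79
  B: 8 + 74.1 = 82.1 → 82
rgb(98, 79, 82) = #624f52.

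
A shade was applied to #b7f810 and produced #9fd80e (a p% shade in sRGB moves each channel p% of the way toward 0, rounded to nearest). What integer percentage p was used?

#b7f810 is rgb(183, 248, 16); #9fd80e is rgb(159, 216, 14).
On the G channel (widest range): 216 ≈ 248 + (p/100)(0 − 248), so p ≈ 100×(216 − 248)/(0 − 248) = -3200/-248 = 12.90.
p = 13 reproduces all three channels after rounding.

13%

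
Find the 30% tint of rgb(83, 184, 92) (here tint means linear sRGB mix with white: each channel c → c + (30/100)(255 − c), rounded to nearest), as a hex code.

#87cd8d

A 30% tint moves each channel 30% toward 255:
  R: 83 + 51.6 = 134.6 → 135
  G: 184 + 21.3 = 205.3 → 205
  B: 92 + 0.3×(255−92) = 92 + 48.9 = 140.9 → 141
rgb(135, 205, 141) = #87cd8d.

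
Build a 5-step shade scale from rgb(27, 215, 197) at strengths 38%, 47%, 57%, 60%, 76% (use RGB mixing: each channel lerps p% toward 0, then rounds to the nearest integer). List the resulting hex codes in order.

38%: (27 − 10.26 = 16.74→17, 215 − 81.7 = 133.3→133, 197 − 74.86 = 122.14→122) → #11857A
47%: (27 − 12.69 = 14.31→14, 215 − 101.05 = 113.95→114, 197 − 92.59 = 104.41→104) → #0E7268
57%: (27 − 15.39 = 11.61→12, 215 − 122.55 = 92.45→92, 197 − 112.29 = 84.71→85) → #0C5C55
60%: (27 − 16.2 = 10.8→11, 215 − 129 = 86→86, 197 − 118.2 = 78.8→79) → #0B564F
76%: (27 − 20.52 = 6.48→6, 215 − 163.4 = 51.6→52, 197 − 149.72 = 47.28→47) → #06342F

#11857A, #0E7268, #0C5C55, #0B564F, #06342F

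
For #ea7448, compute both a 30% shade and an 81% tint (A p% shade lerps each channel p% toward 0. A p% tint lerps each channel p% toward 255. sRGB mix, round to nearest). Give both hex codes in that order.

#a45132, #fbe5dc

#ea7448 is rgb(234, 116, 72).
30% shade:
  R: 234 + 0.3×(0−234) = 234 − 70.2 = 163.8 → 164
  G: 116 − 34.8 = 81.2 → 81
  B: 72 + 0.3×(0−72) = 72 − 21.6 = 50.4 → 50
  → #a45132
81% tint:
  R: 234 + 0.81×(255−234) = 234 + 17.01 = 251.01 → 251
  G: 116 + 112.59 = 228.59 → 229
  B: 72 + 148.23 = 220.23 → 220
  → #fbe5dc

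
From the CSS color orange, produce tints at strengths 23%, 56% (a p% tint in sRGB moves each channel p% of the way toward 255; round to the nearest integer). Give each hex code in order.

CSS orange is rgb(255, 165, 0).
23%: (255→255, 165 + 20.7 = 185.7→186, 0 + 58.65 = 58.65→59) → #FFBA3B
56%: (255→255, 165 + 50.4 = 215.4→215, 0 + 142.8 = 142.8→143) → #FFD78F

#FFBA3B, #FFD78F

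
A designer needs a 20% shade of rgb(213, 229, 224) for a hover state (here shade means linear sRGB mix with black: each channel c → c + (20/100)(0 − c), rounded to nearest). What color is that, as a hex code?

#aab7b3

A 20% shade moves each channel 20% toward 0:
  R: 213 + 0.2×(0−213) = 213 − 42.6 = 170.4 → 170
  G: 229 − 45.8 = 183.2 → 183
  B: 224 + 0.2×(0−224) = 224 − 44.8 = 179.2 → 179
rgb(170, 183, 179) = #aab7b3.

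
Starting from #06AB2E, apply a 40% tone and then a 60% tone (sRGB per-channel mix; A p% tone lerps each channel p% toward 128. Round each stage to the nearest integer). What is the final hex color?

#06AB2E is rgb(6, 171, 46).
A 40% tone moves each channel 40% toward 128:
  R: 6 + 48.8 = 54.8 → 55
  G: 171 − 17.2 = 153.8 → 154
  B: 46 + 32.8 = 78.8 → 79
After the tone: rgb(55, 154, 79) = #379A4F.
Per channel, c → c + 0.6(128 − c):
  R: 55 + 43.8 = 98.8 → 99
  G: 154 + 0.6×(128−154) = 154 − 15.6 = 138.4 → 138
  B: 79 + 0.6×(128−79) = 79 + 29.4 = 108.4 → 108
rgb(99, 138, 108) = #638A6C.

#638A6C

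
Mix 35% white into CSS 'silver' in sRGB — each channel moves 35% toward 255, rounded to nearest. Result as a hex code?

CSS silver is rgb(192, 192, 192).
Lerp each channel 35% toward 255:
  R: 192 + 22.05 = 214.05 → 214
  G: 192 + 0.35×(255−192) = 192 + 22.05 = 214.05 → 214
  B: 192 + 22.05 = 214.05 → 214
rgb(214, 214, 214) = #D6D6D6.

#D6D6D6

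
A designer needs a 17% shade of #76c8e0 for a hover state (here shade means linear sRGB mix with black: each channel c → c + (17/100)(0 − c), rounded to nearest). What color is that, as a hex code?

#62a6ba

#76c8e0 is rgb(118, 200, 224).
Per channel, c → c + 0.17(0 − c):
  R: 118 − 20.06 = 97.94 → 98
  G: 200 + 0.17×(0−200) = 200 − 34 = 166 → 166
  B: 224 − 38.08 = 185.92 → 186
rgb(98, 166, 186) = #62a6ba.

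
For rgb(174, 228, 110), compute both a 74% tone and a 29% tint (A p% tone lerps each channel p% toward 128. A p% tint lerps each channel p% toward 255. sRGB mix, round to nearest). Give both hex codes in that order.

#8C9A7B, #C5EC98

74% tone:
  R: 174 − 34.04 = 139.96 → 140
  G: 228 + 0.74×(128−228) = 228 − 74 = 154 → 154
  B: 110 + 0.74×(128−110) = 110 + 13.32 = 123.32 → 123
  → #8C9A7B
29% tint:
  R: 174 + 23.49 = 197.49 → 197
  G: 228 + 0.29×(255−228) = 228 + 7.83 = 235.83 → 236
  B: 110 + 0.29×(255−110) = 110 + 42.05 = 152.05 → 152
  → #C5EC98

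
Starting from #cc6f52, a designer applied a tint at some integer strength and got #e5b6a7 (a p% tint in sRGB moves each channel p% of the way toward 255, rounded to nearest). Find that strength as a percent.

49%

#cc6f52 is rgb(204, 111, 82); #e5b6a7 is rgb(229, 182, 167).
On the B channel (widest range): 167 ≈ 82 + (p/100)(255 − 82), so p ≈ 100×(167 − 82)/(255 − 82) = 8500/173 = 49.13.
p = 49 reproduces all three channels after rounding.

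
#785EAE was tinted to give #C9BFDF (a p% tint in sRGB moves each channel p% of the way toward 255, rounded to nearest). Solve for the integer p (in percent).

#785EAE is rgb(120, 94, 174); #C9BFDF is rgb(201, 191, 223).
On the G channel (widest range): 191 ≈ 94 + (p/100)(255 − 94), so p ≈ 100×(191 − 94)/(255 − 94) = 9700/161 = 60.25.
p = 60 reproduces all three channels after rounding.

60%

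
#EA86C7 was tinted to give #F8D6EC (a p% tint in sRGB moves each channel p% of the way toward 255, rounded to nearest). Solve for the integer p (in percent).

66%

#EA86C7 is rgb(234, 134, 199); #F8D6EC is rgb(248, 214, 236).
On the G channel (widest range): 214 ≈ 134 + (p/100)(255 − 134), so p ≈ 100×(214 − 134)/(255 − 134) = 8000/121 = 66.12.
p = 66 reproduces all three channels after rounding.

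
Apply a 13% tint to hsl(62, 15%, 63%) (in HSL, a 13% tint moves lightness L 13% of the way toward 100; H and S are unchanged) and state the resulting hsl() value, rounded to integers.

L moves 13% from 63 toward 100: 63 + 4.81 = 67.81 → 68.
H and S are unchanged.

hsl(62, 15%, 68%)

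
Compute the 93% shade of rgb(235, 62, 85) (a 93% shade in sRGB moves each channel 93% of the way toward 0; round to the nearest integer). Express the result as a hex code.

A 93% shade moves each channel 93% toward 0:
  R: 235 + 0.93×(0−235) = 235 − 218.55 = 16.45 → 16
  G: 62 + 0.93×(0−62) = 62 − 57.66 = 4.34 → 4
  B: 85 − 79.05 = 5.95 → 6
rgb(16, 4, 6) = #100406.

#100406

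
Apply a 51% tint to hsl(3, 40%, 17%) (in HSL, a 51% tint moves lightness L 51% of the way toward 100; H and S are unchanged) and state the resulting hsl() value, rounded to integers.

hsl(3, 40%, 59%)

L moves 51% from 17 toward 100: 17 + 42.33 = 59.33 → 59.
H and S are unchanged.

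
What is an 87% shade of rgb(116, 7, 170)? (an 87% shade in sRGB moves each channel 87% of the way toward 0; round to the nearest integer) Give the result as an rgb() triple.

An 87% shade moves each channel 87% toward 0:
  R: 116 + 0.87×(0−116) = 116 − 100.92 = 15.08 → 15
  G: 7 + 0.87×(0−7) = 7 − 6.09 = 0.91 → 1
  B: 170 − 147.9 = 22.1 → 22

rgb(15, 1, 22)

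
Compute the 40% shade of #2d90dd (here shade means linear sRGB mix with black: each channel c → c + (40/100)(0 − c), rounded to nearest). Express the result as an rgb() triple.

#2d90dd is rgb(45, 144, 221).
Per channel, c → c + 0.4(0 − c):
  R: 45 + 0.4×(0−45) = 45 − 18 = 27 → 27
  G: 144 − 57.6 = 86.4 → 86
  B: 221 − 88.4 = 132.6 → 133

rgb(27, 86, 133)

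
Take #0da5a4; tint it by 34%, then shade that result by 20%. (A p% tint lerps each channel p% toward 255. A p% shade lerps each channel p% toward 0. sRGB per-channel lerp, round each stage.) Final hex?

#4c9d9c

#0da5a4 is rgb(13, 165, 164).
A 34% tint moves each channel 34% toward 255:
  R: 13 + 0.34×(255−13) = 13 + 82.28 = 95.28 → 95
  G: 165 + 30.6 = 195.6 → 196
  B: 164 + 0.34×(255−164) = 164 + 30.94 = 194.94 → 195
After the tint: rgb(95, 196, 195) = #5fc4c3.
A 20% shade moves each channel 20% toward 0:
  R: 95 − 19 = 76 → 76
  G: 196 + 0.2×(0−196) = 196 − 39.2 = 156.8 → 157
  B: 195 + 0.2×(0−195) = 195 − 39 = 156 → 156
rgb(76, 157, 156) = #4c9d9c.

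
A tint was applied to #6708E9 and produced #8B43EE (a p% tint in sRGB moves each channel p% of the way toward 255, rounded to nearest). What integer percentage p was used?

#6708E9 is rgb(103, 8, 233); #8B43EE is rgb(139, 67, 238).
On the G channel (widest range): 67 ≈ 8 + (p/100)(255 − 8), so p ≈ 100×(67 − 8)/(255 − 8) = 5900/247 = 23.89.
p = 24 reproduces all three channels after rounding.

24%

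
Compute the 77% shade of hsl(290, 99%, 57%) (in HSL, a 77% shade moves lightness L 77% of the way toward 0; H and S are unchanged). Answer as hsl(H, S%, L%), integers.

L moves 77% from 57 toward 0: 57 − 43.89 = 13.11 → 13.
H and S are unchanged.

hsl(290, 99%, 13%)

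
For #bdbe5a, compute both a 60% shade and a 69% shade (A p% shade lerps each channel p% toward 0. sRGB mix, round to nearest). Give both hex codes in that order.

#bdbe5a is rgb(189, 190, 90).
60% shade:
  R: 189 − 113.4 = 75.6 → 76
  G: 190 + 0.6×(0−190) = 190 − 114 = 76 → 76
  B: 90 + 0.6×(0−90) = 90 − 54 = 36 → 36
  → #4c4c24
69% shade:
  R: 189 − 130.41 = 58.59 → 59
  G: 190 + 0.69×(0−190) = 190 − 131.1 = 58.9 → 59
  B: 90 + 0.69×(0−90) = 90 − 62.1 = 27.9 → 28
  → #3b3b1c

#4c4c24, #3b3b1c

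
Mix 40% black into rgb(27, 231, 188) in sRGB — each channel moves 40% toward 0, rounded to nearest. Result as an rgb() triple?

Lerp each channel 40% toward 0:
  R: 27 + 0.4×(0−27) = 27 − 10.8 = 16.2 → 16
  G: 231 + 0.4×(0−231) = 231 − 92.4 = 138.6 → 139
  B: 188 + 0.4×(0−188) = 188 − 75.2 = 112.8 → 113

rgb(16, 139, 113)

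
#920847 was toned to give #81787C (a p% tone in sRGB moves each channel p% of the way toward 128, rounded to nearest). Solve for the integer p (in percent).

#920847 is rgb(146, 8, 71); #81787C is rgb(129, 120, 124).
On the G channel (widest range): 120 ≈ 8 + (p/100)(128 − 8), so p ≈ 100×(120 − 8)/(128 − 8) = 11200/120 = 93.33.
p = 93 reproduces all three channels after rounding.

93%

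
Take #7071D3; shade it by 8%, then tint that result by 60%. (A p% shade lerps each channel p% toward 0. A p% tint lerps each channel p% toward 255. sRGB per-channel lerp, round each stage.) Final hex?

#7071D3 is rgb(112, 113, 211).
Per channel, c → c + 0.08(0 − c):
  R: 112 − 8.96 = 103.04 → 103
  G: 113 − 9.04 = 103.96 → 104
  B: 211 + 0.08×(0−211) = 211 − 16.88 = 194.12 → 194
After the shade: rgb(103, 104, 194) = #6768C2.
Per channel, c → c + 0.6(255 − c):
  R: 103 + 91.2 = 194.2 → 194
  G: 104 + 90.6 = 194.6 → 195
  B: 194 + 36.6 = 230.6 → 231
rgb(194, 195, 231) = #C2C3E7.

#C2C3E7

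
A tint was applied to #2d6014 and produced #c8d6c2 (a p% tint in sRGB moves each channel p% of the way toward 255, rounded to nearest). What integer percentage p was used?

#2d6014 is rgb(45, 96, 20); #c8d6c2 is rgb(200, 214, 194).
On the B channel (widest range): 194 ≈ 20 + (p/100)(255 − 20), so p ≈ 100×(194 − 20)/(255 − 20) = 17400/235 = 74.04.
p = 74 reproduces all three channels after rounding.

74%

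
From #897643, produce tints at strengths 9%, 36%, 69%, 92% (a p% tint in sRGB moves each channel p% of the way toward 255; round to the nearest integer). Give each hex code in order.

#897643 is rgb(137, 118, 67).
9%: (137 + 10.62 = 147.62→148, 118 + 12.33 = 130.33→130, 67 + 16.92 = 83.92→84) → #948254
36%: (137 + 42.48 = 179.48→179, 118 + 49.32 = 167.32→167, 67 + 67.68 = 134.68→135) → #B3A787
69%: (137 + 81.42 = 218.42→218, 118 + 94.53 = 212.53→213, 67 + 129.72 = 196.72→197) → #DAD5C5
92%: (137 + 108.56 = 245.56→246, 118 + 126.04 = 244.04→244, 67 + 172.96 = 239.96→240) → #F6F4F0

#948254, #B3A787, #DAD5C5, #F6F4F0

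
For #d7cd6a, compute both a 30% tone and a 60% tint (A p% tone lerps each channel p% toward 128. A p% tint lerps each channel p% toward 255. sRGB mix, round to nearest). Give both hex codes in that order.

#bdb671, #efebc3

#d7cd6a is rgb(215, 205, 106).
30% tone:
  R: 215 + 0.3×(128−215) = 215 − 26.1 = 188.9 → 189
  G: 205 − 23.1 = 181.9 → 182
  B: 106 + 0.3×(128−106) = 106 + 6.6 = 112.6 → 113
  → #bdb671
60% tint:
  R: 215 + 0.6×(255−215) = 215 + 24 = 239 → 239
  G: 205 + 30 = 235 → 235
  B: 106 + 0.6×(255−106) = 106 + 89.4 = 195.4 → 195
  → #efebc3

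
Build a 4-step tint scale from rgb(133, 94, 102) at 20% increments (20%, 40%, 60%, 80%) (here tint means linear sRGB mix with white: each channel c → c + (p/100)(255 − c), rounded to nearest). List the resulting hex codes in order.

20%: (133 + 24.4 = 157.4→157, 94 + 32.2 = 126.2→126, 102 + 30.6 = 132.6→133) → #9d7e85
40%: (133 + 48.8 = 181.8→182, 94 + 64.4 = 158.4→158, 102 + 61.2 = 163.2→163) → #b69ea3
60%: (133 + 73.2 = 206.2→206, 94 + 96.6 = 190.6→191, 102 + 91.8 = 193.8→194) → #cebfc2
80%: (133 + 97.6 = 230.6→231, 94 + 128.8 = 222.8→223, 102 + 122.4 = 224.4→224) → #e7dfe0

#9d7e85, #b69ea3, #cebfc2, #e7dfe0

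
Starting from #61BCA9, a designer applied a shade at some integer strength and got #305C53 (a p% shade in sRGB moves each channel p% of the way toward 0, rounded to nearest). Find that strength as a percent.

51%

#61BCA9 is rgb(97, 188, 169); #305C53 is rgb(48, 92, 83).
On the G channel (widest range): 92 ≈ 188 + (p/100)(0 − 188), so p ≈ 100×(92 − 188)/(0 − 188) = -9600/-188 = 51.06.
p = 51 reproduces all three channels after rounding.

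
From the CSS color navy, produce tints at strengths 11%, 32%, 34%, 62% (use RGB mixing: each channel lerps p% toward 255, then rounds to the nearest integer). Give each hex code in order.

#1C1C8E, #5252A9, #5757AB, #9E9ECF

CSS navy is rgb(0, 0, 128).
11%: (0 + 28.05 = 28.05→28, 0 + 28.05 = 28.05→28, 128 + 13.97 = 141.97→142) → #1C1C8E
32%: (0 + 81.6 = 81.6→82, 0 + 81.6 = 81.6→82, 128 + 40.64 = 168.64→169) → #5252A9
34%: (0 + 86.7 = 86.7→87, 0 + 86.7 = 86.7→87, 128 + 43.18 = 171.18→171) → #5757AB
62%: (0 + 158.1 = 158.1→158, 0 + 158.1 = 158.1→158, 128 + 78.74 = 206.74→207) → #9E9ECF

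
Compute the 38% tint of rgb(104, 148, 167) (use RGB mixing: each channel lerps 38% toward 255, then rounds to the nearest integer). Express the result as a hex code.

#a1bdc8

A 38% tint moves each channel 38% toward 255:
  R: 104 + 0.38×(255−104) = 104 + 57.38 = 161.38 → 161
  G: 148 + 40.66 = 188.66 → 189
  B: 167 + 0.38×(255−167) = 167 + 33.44 = 200.44 → 200
rgb(161, 189, 200) = #a1bdc8.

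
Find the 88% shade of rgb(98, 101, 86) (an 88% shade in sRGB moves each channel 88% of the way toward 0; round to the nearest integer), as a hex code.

#0C0C0A

Lerp each channel 88% toward 0:
  R: 98 + 0.88×(0−98) = 98 − 86.24 = 11.76 → 12
  G: 101 − 88.88 = 12.12 → 12
  B: 86 + 0.88×(0−86) = 86 − 75.68 = 10.32 → 10
rgb(12, 12, 10) = #0C0C0A.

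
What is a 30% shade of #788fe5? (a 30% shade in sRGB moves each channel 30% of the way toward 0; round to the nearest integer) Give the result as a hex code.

#788fe5 is rgb(120, 143, 229).
Lerp each channel 30% toward 0:
  R: 120 − 36 = 84 → 84
  G: 143 − 42.9 = 100.1 → 100
  B: 229 + 0.3×(0−229) = 229 − 68.7 = 160.3 → 160
rgb(84, 100, 160) = #5464a0.

#5464a0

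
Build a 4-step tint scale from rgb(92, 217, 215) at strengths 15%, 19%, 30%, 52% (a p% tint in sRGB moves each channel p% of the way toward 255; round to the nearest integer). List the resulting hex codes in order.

#74DFDD, #7BE0DF, #8DE4E3, #B1EDEC

15%: (92 + 24.45 = 116.45→116, 217 + 5.7 = 222.7→223, 215 + 6 = 221→221) → #74DFDD
19%: (92 + 30.97 = 122.97→123, 217 + 7.22 = 224.22→224, 215 + 7.6 = 222.6→223) → #7BE0DF
30%: (92 + 48.9 = 140.9→141, 217 + 11.4 = 228.4→228, 215 + 12 = 227→227) → #8DE4E3
52%: (92 + 84.76 = 176.76→177, 217 + 19.76 = 236.76→237, 215 + 20.8 = 235.8→236) → #B1EDEC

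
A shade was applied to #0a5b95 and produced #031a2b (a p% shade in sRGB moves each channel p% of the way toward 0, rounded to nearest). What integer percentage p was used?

71%

#0a5b95 is rgb(10, 91, 149); #031a2b is rgb(3, 26, 43).
On the B channel (widest range): 43 ≈ 149 + (p/100)(0 − 149), so p ≈ 100×(43 − 149)/(0 − 149) = -10600/-149 = 71.14.
p = 71 reproduces all three channels after rounding.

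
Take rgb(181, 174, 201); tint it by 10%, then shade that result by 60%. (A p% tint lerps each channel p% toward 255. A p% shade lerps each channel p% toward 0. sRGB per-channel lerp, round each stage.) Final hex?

Per channel, c → c + 0.1(255 − c):
  R: 181 + 0.1×(255−181) = 181 + 7.4 = 188.4 → 188
  G: 174 + 0.1×(255−174) = 174 + 8.1 = 182.1 → 182
  B: 201 + 5.4 = 206.4 → 206
After the tint: rgb(188, 182, 206) = #bcb6ce.
A 60% shade moves each channel 60% toward 0:
  R: 188 + 0.6×(0−188) = 188 − 112.8 = 75.2 → 75
  G: 182 + 0.6×(0−182) = 182 − 109.2 = 72.8 → 73
  B: 206 − 123.6 = 82.4 → 82
rgb(75, 73, 82) = #4b4952.

#4b4952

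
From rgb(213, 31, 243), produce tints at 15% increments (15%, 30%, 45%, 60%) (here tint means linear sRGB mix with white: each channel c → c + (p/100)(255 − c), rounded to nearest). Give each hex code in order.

15%: (213 + 6.3 = 219.3→219, 31 + 33.6 = 64.6→65, 243 + 1.8 = 244.8→245) → #DB41F5
30%: (213 + 12.6 = 225.6→226, 31 + 67.2 = 98.2→98, 243 + 3.6 = 246.6→247) → #E262F7
45%: (213 + 18.9 = 231.9→232, 31 + 100.8 = 131.8→132, 243 + 5.4 = 248.4→248) → #E884F8
60%: (213 + 25.2 = 238.2→238, 31 + 134.4 = 165.4→165, 243 + 7.2 = 250.2→250) → #EEA5FA

#DB41F5, #E262F7, #E884F8, #EEA5FA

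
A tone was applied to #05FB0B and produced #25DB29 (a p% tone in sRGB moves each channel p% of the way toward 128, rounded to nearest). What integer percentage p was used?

#05FB0B is rgb(5, 251, 11); #25DB29 is rgb(37, 219, 41).
On the R channel (widest range): 37 ≈ 5 + (p/100)(128 − 5), so p ≈ 100×(37 − 5)/(128 − 5) = 3200/123 = 26.02.
p = 26 reproduces all three channels after rounding.

26%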